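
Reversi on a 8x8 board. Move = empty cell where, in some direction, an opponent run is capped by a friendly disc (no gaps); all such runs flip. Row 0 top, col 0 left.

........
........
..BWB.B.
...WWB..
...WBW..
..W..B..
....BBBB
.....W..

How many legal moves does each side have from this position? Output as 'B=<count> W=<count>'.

-- B to move --
(1,2): no bracket -> illegal
(1,3): no bracket -> illegal
(1,4): no bracket -> illegal
(2,5): no bracket -> illegal
(3,2): flips 2 -> legal
(3,6): no bracket -> illegal
(4,1): no bracket -> illegal
(4,2): flips 2 -> legal
(4,6): flips 1 -> legal
(5,1): no bracket -> illegal
(5,3): no bracket -> illegal
(5,4): no bracket -> illegal
(5,6): no bracket -> illegal
(6,1): no bracket -> illegal
(6,2): no bracket -> illegal
(6,3): no bracket -> illegal
(7,4): no bracket -> illegal
(7,6): no bracket -> illegal
B mobility = 3
-- W to move --
(1,1): flips 1 -> legal
(1,2): no bracket -> illegal
(1,3): no bracket -> illegal
(1,4): flips 1 -> legal
(1,5): flips 1 -> legal
(1,6): no bracket -> illegal
(1,7): no bracket -> illegal
(2,1): flips 1 -> legal
(2,5): flips 2 -> legal
(2,7): no bracket -> illegal
(3,1): no bracket -> illegal
(3,2): no bracket -> illegal
(3,6): flips 1 -> legal
(3,7): no bracket -> illegal
(4,6): no bracket -> illegal
(5,3): flips 1 -> legal
(5,4): flips 1 -> legal
(5,6): no bracket -> illegal
(5,7): flips 1 -> legal
(6,3): no bracket -> illegal
(7,3): no bracket -> illegal
(7,4): no bracket -> illegal
(7,6): no bracket -> illegal
(7,7): flips 3 -> legal
W mobility = 10

Answer: B=3 W=10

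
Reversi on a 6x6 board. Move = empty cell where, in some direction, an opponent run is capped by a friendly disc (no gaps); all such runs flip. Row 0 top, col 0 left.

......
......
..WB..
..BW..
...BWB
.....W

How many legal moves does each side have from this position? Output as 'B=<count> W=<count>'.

-- B to move --
(1,1): no bracket -> illegal
(1,2): flips 1 -> legal
(1,3): no bracket -> illegal
(2,1): flips 1 -> legal
(2,4): no bracket -> illegal
(3,1): no bracket -> illegal
(3,4): flips 1 -> legal
(3,5): no bracket -> illegal
(4,2): no bracket -> illegal
(5,3): no bracket -> illegal
(5,4): no bracket -> illegal
B mobility = 3
-- W to move --
(1,2): no bracket -> illegal
(1,3): flips 1 -> legal
(1,4): no bracket -> illegal
(2,1): no bracket -> illegal
(2,4): flips 1 -> legal
(3,1): flips 1 -> legal
(3,4): no bracket -> illegal
(3,5): flips 1 -> legal
(4,1): no bracket -> illegal
(4,2): flips 2 -> legal
(5,2): no bracket -> illegal
(5,3): flips 1 -> legal
(5,4): no bracket -> illegal
W mobility = 6

Answer: B=3 W=6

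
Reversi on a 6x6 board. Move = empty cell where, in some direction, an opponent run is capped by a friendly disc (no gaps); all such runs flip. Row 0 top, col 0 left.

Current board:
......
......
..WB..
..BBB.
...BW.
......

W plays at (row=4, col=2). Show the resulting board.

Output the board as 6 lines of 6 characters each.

Answer: ......
......
..WB..
..WBB.
..WWW.
......

Derivation:
Place W at (4,2); scan 8 dirs for brackets.
Dir NW: first cell '.' (not opp) -> no flip
Dir N: opp run (3,2) capped by W -> flip
Dir NE: opp run (3,3), next='.' -> no flip
Dir W: first cell '.' (not opp) -> no flip
Dir E: opp run (4,3) capped by W -> flip
Dir SW: first cell '.' (not opp) -> no flip
Dir S: first cell '.' (not opp) -> no flip
Dir SE: first cell '.' (not opp) -> no flip
All flips: (3,2) (4,3)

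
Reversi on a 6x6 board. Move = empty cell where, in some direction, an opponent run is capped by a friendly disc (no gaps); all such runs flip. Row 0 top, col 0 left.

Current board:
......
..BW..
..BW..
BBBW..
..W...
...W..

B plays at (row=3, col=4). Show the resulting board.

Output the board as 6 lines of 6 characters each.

Answer: ......
..BW..
..BB..
BBBBB.
..W...
...W..

Derivation:
Place B at (3,4); scan 8 dirs for brackets.
Dir NW: opp run (2,3) capped by B -> flip
Dir N: first cell '.' (not opp) -> no flip
Dir NE: first cell '.' (not opp) -> no flip
Dir W: opp run (3,3) capped by B -> flip
Dir E: first cell '.' (not opp) -> no flip
Dir SW: first cell '.' (not opp) -> no flip
Dir S: first cell '.' (not opp) -> no flip
Dir SE: first cell '.' (not opp) -> no flip
All flips: (2,3) (3,3)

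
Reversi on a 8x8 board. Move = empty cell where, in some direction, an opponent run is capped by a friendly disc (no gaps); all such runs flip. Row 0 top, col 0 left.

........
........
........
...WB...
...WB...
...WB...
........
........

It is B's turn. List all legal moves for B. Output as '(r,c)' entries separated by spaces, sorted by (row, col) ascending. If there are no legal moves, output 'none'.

(2,2): flips 1 -> legal
(2,3): no bracket -> illegal
(2,4): no bracket -> illegal
(3,2): flips 2 -> legal
(4,2): flips 1 -> legal
(5,2): flips 2 -> legal
(6,2): flips 1 -> legal
(6,3): no bracket -> illegal
(6,4): no bracket -> illegal

Answer: (2,2) (3,2) (4,2) (5,2) (6,2)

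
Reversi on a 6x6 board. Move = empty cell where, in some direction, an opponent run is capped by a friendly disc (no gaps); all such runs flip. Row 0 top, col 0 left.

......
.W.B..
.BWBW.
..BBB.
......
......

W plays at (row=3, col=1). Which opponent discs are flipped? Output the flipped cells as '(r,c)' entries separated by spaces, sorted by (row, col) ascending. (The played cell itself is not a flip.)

Dir NW: first cell '.' (not opp) -> no flip
Dir N: opp run (2,1) capped by W -> flip
Dir NE: first cell 'W' (not opp) -> no flip
Dir W: first cell '.' (not opp) -> no flip
Dir E: opp run (3,2) (3,3) (3,4), next='.' -> no flip
Dir SW: first cell '.' (not opp) -> no flip
Dir S: first cell '.' (not opp) -> no flip
Dir SE: first cell '.' (not opp) -> no flip

Answer: (2,1)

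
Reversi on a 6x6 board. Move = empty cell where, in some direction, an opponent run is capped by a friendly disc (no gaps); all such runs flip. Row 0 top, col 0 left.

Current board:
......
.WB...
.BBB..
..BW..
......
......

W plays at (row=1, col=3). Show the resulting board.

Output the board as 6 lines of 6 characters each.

Place W at (1,3); scan 8 dirs for brackets.
Dir NW: first cell '.' (not opp) -> no flip
Dir N: first cell '.' (not opp) -> no flip
Dir NE: first cell '.' (not opp) -> no flip
Dir W: opp run (1,2) capped by W -> flip
Dir E: first cell '.' (not opp) -> no flip
Dir SW: opp run (2,2), next='.' -> no flip
Dir S: opp run (2,3) capped by W -> flip
Dir SE: first cell '.' (not opp) -> no flip
All flips: (1,2) (2,3)

Answer: ......
.WWW..
.BBW..
..BW..
......
......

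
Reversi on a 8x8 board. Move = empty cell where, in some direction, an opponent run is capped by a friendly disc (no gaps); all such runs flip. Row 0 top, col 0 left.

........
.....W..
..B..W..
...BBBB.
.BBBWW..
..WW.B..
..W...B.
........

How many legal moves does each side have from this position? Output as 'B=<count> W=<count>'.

-- B to move --
(0,4): no bracket -> illegal
(0,5): flips 2 -> legal
(0,6): no bracket -> illegal
(1,4): flips 1 -> legal
(1,6): flips 1 -> legal
(2,4): no bracket -> illegal
(2,6): no bracket -> illegal
(4,6): flips 2 -> legal
(5,1): no bracket -> illegal
(5,4): flips 2 -> legal
(5,6): flips 1 -> legal
(6,1): flips 1 -> legal
(6,3): flips 2 -> legal
(6,4): flips 1 -> legal
(7,1): flips 3 -> legal
(7,2): flips 2 -> legal
(7,3): no bracket -> illegal
B mobility = 11
-- W to move --
(1,1): flips 2 -> legal
(1,2): no bracket -> illegal
(1,3): no bracket -> illegal
(2,1): no bracket -> illegal
(2,3): flips 3 -> legal
(2,4): flips 1 -> legal
(2,6): flips 1 -> legal
(2,7): flips 1 -> legal
(3,0): flips 1 -> legal
(3,1): flips 1 -> legal
(3,2): flips 1 -> legal
(3,7): no bracket -> illegal
(4,0): flips 3 -> legal
(4,6): no bracket -> illegal
(4,7): flips 1 -> legal
(5,0): no bracket -> illegal
(5,1): no bracket -> illegal
(5,4): no bracket -> illegal
(5,6): no bracket -> illegal
(5,7): no bracket -> illegal
(6,4): no bracket -> illegal
(6,5): flips 1 -> legal
(6,7): no bracket -> illegal
(7,5): no bracket -> illegal
(7,6): no bracket -> illegal
(7,7): flips 2 -> legal
W mobility = 12

Answer: B=11 W=12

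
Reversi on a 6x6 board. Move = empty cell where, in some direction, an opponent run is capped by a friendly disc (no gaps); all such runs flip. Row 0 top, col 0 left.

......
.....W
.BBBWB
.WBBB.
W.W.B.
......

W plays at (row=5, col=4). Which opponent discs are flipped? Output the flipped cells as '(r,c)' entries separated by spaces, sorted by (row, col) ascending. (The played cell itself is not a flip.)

Dir NW: first cell '.' (not opp) -> no flip
Dir N: opp run (4,4) (3,4) capped by W -> flip
Dir NE: first cell '.' (not opp) -> no flip
Dir W: first cell '.' (not opp) -> no flip
Dir E: first cell '.' (not opp) -> no flip
Dir SW: edge -> no flip
Dir S: edge -> no flip
Dir SE: edge -> no flip

Answer: (3,4) (4,4)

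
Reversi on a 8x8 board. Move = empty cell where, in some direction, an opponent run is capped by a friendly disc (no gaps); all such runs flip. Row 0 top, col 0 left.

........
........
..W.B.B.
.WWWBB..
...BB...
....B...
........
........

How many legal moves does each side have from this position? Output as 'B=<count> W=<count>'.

-- B to move --
(1,1): flips 2 -> legal
(1,2): no bracket -> illegal
(1,3): no bracket -> illegal
(2,0): no bracket -> illegal
(2,1): flips 1 -> legal
(2,3): flips 1 -> legal
(3,0): flips 3 -> legal
(4,0): no bracket -> illegal
(4,1): no bracket -> illegal
(4,2): flips 1 -> legal
B mobility = 5
-- W to move --
(1,3): no bracket -> illegal
(1,4): no bracket -> illegal
(1,5): flips 1 -> legal
(1,6): no bracket -> illegal
(1,7): no bracket -> illegal
(2,3): no bracket -> illegal
(2,5): no bracket -> illegal
(2,7): no bracket -> illegal
(3,6): flips 2 -> legal
(3,7): no bracket -> illegal
(4,2): no bracket -> illegal
(4,5): no bracket -> illegal
(4,6): no bracket -> illegal
(5,2): no bracket -> illegal
(5,3): flips 1 -> legal
(5,5): flips 1 -> legal
(6,3): no bracket -> illegal
(6,4): no bracket -> illegal
(6,5): flips 2 -> legal
W mobility = 5

Answer: B=5 W=5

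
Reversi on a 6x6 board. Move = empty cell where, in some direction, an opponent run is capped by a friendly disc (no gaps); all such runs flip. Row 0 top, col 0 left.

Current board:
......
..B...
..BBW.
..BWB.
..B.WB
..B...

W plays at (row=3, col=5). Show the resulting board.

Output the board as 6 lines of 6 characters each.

Answer: ......
..B...
..BBW.
..BWWW
..B.WB
..B...

Derivation:
Place W at (3,5); scan 8 dirs for brackets.
Dir NW: first cell 'W' (not opp) -> no flip
Dir N: first cell '.' (not opp) -> no flip
Dir NE: edge -> no flip
Dir W: opp run (3,4) capped by W -> flip
Dir E: edge -> no flip
Dir SW: first cell 'W' (not opp) -> no flip
Dir S: opp run (4,5), next='.' -> no flip
Dir SE: edge -> no flip
All flips: (3,4)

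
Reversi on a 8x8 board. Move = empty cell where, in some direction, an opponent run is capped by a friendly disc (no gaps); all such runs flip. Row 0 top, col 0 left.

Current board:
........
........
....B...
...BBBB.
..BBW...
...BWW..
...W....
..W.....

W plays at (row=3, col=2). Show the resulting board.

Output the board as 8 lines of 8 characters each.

Place W at (3,2); scan 8 dirs for brackets.
Dir NW: first cell '.' (not opp) -> no flip
Dir N: first cell '.' (not opp) -> no flip
Dir NE: first cell '.' (not opp) -> no flip
Dir W: first cell '.' (not opp) -> no flip
Dir E: opp run (3,3) (3,4) (3,5) (3,6), next='.' -> no flip
Dir SW: first cell '.' (not opp) -> no flip
Dir S: opp run (4,2), next='.' -> no flip
Dir SE: opp run (4,3) capped by W -> flip
All flips: (4,3)

Answer: ........
........
....B...
..WBBBB.
..BWW...
...BWW..
...W....
..W.....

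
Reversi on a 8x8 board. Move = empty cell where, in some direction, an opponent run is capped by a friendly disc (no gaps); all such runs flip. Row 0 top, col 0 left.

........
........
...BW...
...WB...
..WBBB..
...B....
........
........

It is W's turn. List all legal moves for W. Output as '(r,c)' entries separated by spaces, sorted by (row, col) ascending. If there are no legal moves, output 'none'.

Answer: (1,3) (2,2) (3,5) (4,6) (5,4) (5,5) (6,3) (6,4)

Derivation:
(1,2): no bracket -> illegal
(1,3): flips 1 -> legal
(1,4): no bracket -> illegal
(2,2): flips 1 -> legal
(2,5): no bracket -> illegal
(3,2): no bracket -> illegal
(3,5): flips 1 -> legal
(3,6): no bracket -> illegal
(4,6): flips 3 -> legal
(5,2): no bracket -> illegal
(5,4): flips 2 -> legal
(5,5): flips 1 -> legal
(5,6): no bracket -> illegal
(6,2): no bracket -> illegal
(6,3): flips 2 -> legal
(6,4): flips 1 -> legal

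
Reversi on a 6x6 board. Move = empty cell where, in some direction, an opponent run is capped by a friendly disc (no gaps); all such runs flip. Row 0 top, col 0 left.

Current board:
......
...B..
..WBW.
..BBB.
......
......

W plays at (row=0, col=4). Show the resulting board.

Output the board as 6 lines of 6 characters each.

Place W at (0,4); scan 8 dirs for brackets.
Dir NW: edge -> no flip
Dir N: edge -> no flip
Dir NE: edge -> no flip
Dir W: first cell '.' (not opp) -> no flip
Dir E: first cell '.' (not opp) -> no flip
Dir SW: opp run (1,3) capped by W -> flip
Dir S: first cell '.' (not opp) -> no flip
Dir SE: first cell '.' (not opp) -> no flip
All flips: (1,3)

Answer: ....W.
...W..
..WBW.
..BBB.
......
......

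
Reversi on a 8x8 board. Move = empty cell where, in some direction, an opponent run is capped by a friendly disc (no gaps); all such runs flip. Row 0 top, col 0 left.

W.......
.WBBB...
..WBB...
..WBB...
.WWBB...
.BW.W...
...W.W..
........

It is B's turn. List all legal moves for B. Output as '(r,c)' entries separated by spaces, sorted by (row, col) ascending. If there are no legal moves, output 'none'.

Answer: (1,0) (2,1) (3,1) (4,0) (5,0) (5,3) (6,1) (6,2) (6,4) (7,6)

Derivation:
(0,1): no bracket -> illegal
(0,2): no bracket -> illegal
(1,0): flips 1 -> legal
(2,0): no bracket -> illegal
(2,1): flips 2 -> legal
(3,0): no bracket -> illegal
(3,1): flips 3 -> legal
(4,0): flips 2 -> legal
(4,5): no bracket -> illegal
(5,0): flips 2 -> legal
(5,3): flips 1 -> legal
(5,5): no bracket -> illegal
(5,6): no bracket -> illegal
(6,1): flips 1 -> legal
(6,2): flips 4 -> legal
(6,4): flips 1 -> legal
(6,6): no bracket -> illegal
(7,2): no bracket -> illegal
(7,3): no bracket -> illegal
(7,4): no bracket -> illegal
(7,5): no bracket -> illegal
(7,6): flips 2 -> legal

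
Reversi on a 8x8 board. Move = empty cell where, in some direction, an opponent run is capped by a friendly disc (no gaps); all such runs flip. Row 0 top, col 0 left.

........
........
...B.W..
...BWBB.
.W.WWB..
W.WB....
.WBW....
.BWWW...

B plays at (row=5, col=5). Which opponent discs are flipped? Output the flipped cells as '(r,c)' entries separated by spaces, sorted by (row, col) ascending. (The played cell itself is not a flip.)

Dir NW: opp run (4,4) capped by B -> flip
Dir N: first cell 'B' (not opp) -> no flip
Dir NE: first cell '.' (not opp) -> no flip
Dir W: first cell '.' (not opp) -> no flip
Dir E: first cell '.' (not opp) -> no flip
Dir SW: first cell '.' (not opp) -> no flip
Dir S: first cell '.' (not opp) -> no flip
Dir SE: first cell '.' (not opp) -> no flip

Answer: (4,4)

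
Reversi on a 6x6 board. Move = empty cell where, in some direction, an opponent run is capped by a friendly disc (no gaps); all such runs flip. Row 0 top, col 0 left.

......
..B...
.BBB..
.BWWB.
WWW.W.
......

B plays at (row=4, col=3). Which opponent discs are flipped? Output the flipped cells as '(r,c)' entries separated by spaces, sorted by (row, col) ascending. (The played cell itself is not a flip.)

Dir NW: opp run (3,2) capped by B -> flip
Dir N: opp run (3,3) capped by B -> flip
Dir NE: first cell 'B' (not opp) -> no flip
Dir W: opp run (4,2) (4,1) (4,0), next=edge -> no flip
Dir E: opp run (4,4), next='.' -> no flip
Dir SW: first cell '.' (not opp) -> no flip
Dir S: first cell '.' (not opp) -> no flip
Dir SE: first cell '.' (not opp) -> no flip

Answer: (3,2) (3,3)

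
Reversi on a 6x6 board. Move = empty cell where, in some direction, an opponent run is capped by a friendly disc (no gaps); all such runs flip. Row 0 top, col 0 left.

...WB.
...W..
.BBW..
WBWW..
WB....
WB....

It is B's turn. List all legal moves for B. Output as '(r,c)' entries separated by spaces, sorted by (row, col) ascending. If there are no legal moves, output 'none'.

(0,2): flips 1 -> legal
(1,2): no bracket -> illegal
(1,4): flips 2 -> legal
(2,0): no bracket -> illegal
(2,4): flips 1 -> legal
(3,4): flips 2 -> legal
(4,2): flips 1 -> legal
(4,3): flips 1 -> legal
(4,4): flips 1 -> legal

Answer: (0,2) (1,4) (2,4) (3,4) (4,2) (4,3) (4,4)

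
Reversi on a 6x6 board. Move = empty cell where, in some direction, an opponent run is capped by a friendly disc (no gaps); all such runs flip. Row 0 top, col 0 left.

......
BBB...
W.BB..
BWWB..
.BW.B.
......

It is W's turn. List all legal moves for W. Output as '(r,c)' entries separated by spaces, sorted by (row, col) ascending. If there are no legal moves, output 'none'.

(0,0): flips 1 -> legal
(0,1): no bracket -> illegal
(0,2): flips 3 -> legal
(0,3): no bracket -> illegal
(1,3): flips 1 -> legal
(1,4): flips 1 -> legal
(2,1): no bracket -> illegal
(2,4): flips 1 -> legal
(3,4): flips 1 -> legal
(3,5): no bracket -> illegal
(4,0): flips 2 -> legal
(4,3): no bracket -> illegal
(4,5): no bracket -> illegal
(5,0): flips 1 -> legal
(5,1): flips 1 -> legal
(5,2): no bracket -> illegal
(5,3): no bracket -> illegal
(5,4): no bracket -> illegal
(5,5): no bracket -> illegal

Answer: (0,0) (0,2) (1,3) (1,4) (2,4) (3,4) (4,0) (5,0) (5,1)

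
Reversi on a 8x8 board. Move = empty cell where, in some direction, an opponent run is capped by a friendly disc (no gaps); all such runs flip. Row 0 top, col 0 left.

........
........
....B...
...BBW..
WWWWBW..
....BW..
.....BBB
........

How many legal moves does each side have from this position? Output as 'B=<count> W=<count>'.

Answer: B=9 W=11

Derivation:
-- B to move --
(2,5): flips 3 -> legal
(2,6): flips 1 -> legal
(3,0): no bracket -> illegal
(3,1): no bracket -> illegal
(3,2): flips 1 -> legal
(3,6): flips 2 -> legal
(4,6): flips 2 -> legal
(5,0): no bracket -> illegal
(5,1): flips 1 -> legal
(5,2): flips 1 -> legal
(5,3): flips 1 -> legal
(5,6): flips 2 -> legal
(6,4): no bracket -> illegal
B mobility = 9
-- W to move --
(1,3): flips 1 -> legal
(1,4): no bracket -> illegal
(1,5): flips 2 -> legal
(2,2): flips 2 -> legal
(2,3): flips 2 -> legal
(2,5): flips 1 -> legal
(3,2): flips 2 -> legal
(5,3): flips 2 -> legal
(5,6): no bracket -> illegal
(5,7): no bracket -> illegal
(6,3): flips 1 -> legal
(6,4): no bracket -> illegal
(7,4): no bracket -> illegal
(7,5): flips 1 -> legal
(7,6): flips 2 -> legal
(7,7): flips 1 -> legal
W mobility = 11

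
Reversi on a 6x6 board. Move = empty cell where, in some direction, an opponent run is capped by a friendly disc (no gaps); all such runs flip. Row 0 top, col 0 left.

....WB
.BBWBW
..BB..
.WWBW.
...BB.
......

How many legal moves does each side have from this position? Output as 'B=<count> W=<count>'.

-- B to move --
(0,2): no bracket -> illegal
(0,3): flips 2 -> legal
(2,0): no bracket -> illegal
(2,1): flips 1 -> legal
(2,4): flips 1 -> legal
(2,5): flips 2 -> legal
(3,0): flips 2 -> legal
(3,5): flips 1 -> legal
(4,0): flips 1 -> legal
(4,1): flips 1 -> legal
(4,2): flips 1 -> legal
(4,5): flips 1 -> legal
B mobility = 10
-- W to move --
(0,0): no bracket -> illegal
(0,1): flips 2 -> legal
(0,2): flips 2 -> legal
(0,3): no bracket -> illegal
(1,0): flips 2 -> legal
(2,0): no bracket -> illegal
(2,1): no bracket -> illegal
(2,4): flips 1 -> legal
(2,5): no bracket -> illegal
(3,5): no bracket -> illegal
(4,2): no bracket -> illegal
(4,5): no bracket -> illegal
(5,2): flips 1 -> legal
(5,3): flips 3 -> legal
(5,4): flips 2 -> legal
(5,5): no bracket -> illegal
W mobility = 7

Answer: B=10 W=7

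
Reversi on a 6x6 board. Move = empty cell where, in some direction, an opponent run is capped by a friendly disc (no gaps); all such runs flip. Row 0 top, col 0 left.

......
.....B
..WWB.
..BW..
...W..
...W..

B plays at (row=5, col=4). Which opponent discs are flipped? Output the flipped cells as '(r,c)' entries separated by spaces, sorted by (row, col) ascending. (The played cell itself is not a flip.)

Dir NW: opp run (4,3) capped by B -> flip
Dir N: first cell '.' (not opp) -> no flip
Dir NE: first cell '.' (not opp) -> no flip
Dir W: opp run (5,3), next='.' -> no flip
Dir E: first cell '.' (not opp) -> no flip
Dir SW: edge -> no flip
Dir S: edge -> no flip
Dir SE: edge -> no flip

Answer: (4,3)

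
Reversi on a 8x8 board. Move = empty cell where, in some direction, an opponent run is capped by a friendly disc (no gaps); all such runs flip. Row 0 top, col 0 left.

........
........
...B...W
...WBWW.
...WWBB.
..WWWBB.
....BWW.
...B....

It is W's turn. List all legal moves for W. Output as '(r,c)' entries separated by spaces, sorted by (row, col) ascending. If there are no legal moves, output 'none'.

Answer: (1,3) (2,4) (2,5) (4,7) (5,7) (6,3) (7,4) (7,5)

Derivation:
(1,2): no bracket -> illegal
(1,3): flips 1 -> legal
(1,4): no bracket -> illegal
(2,2): no bracket -> illegal
(2,4): flips 1 -> legal
(2,5): flips 1 -> legal
(3,2): no bracket -> illegal
(3,7): no bracket -> illegal
(4,7): flips 3 -> legal
(5,7): flips 3 -> legal
(6,2): no bracket -> illegal
(6,3): flips 1 -> legal
(6,7): no bracket -> illegal
(7,2): no bracket -> illegal
(7,4): flips 1 -> legal
(7,5): flips 1 -> legal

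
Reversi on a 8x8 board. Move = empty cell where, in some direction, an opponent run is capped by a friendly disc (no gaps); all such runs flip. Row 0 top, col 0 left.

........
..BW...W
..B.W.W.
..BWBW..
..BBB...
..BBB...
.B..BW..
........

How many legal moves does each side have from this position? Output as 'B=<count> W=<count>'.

Answer: B=7 W=8

Derivation:
-- B to move --
(0,2): no bracket -> illegal
(0,3): no bracket -> illegal
(0,4): flips 1 -> legal
(0,6): no bracket -> illegal
(0,7): no bracket -> illegal
(1,4): flips 2 -> legal
(1,5): flips 2 -> legal
(1,6): no bracket -> illegal
(2,3): flips 1 -> legal
(2,5): no bracket -> illegal
(2,7): no bracket -> illegal
(3,6): flips 1 -> legal
(3,7): no bracket -> illegal
(4,5): no bracket -> illegal
(4,6): no bracket -> illegal
(5,5): no bracket -> illegal
(5,6): no bracket -> illegal
(6,6): flips 1 -> legal
(7,4): no bracket -> illegal
(7,5): no bracket -> illegal
(7,6): flips 1 -> legal
B mobility = 7
-- W to move --
(0,1): no bracket -> illegal
(0,2): no bracket -> illegal
(0,3): no bracket -> illegal
(1,1): flips 2 -> legal
(2,1): flips 3 -> legal
(2,3): no bracket -> illegal
(2,5): no bracket -> illegal
(3,1): flips 2 -> legal
(4,1): no bracket -> illegal
(4,5): no bracket -> illegal
(5,0): no bracket -> illegal
(5,1): flips 1 -> legal
(5,5): flips 1 -> legal
(6,0): no bracket -> illegal
(6,2): flips 2 -> legal
(6,3): flips 3 -> legal
(7,0): no bracket -> illegal
(7,1): no bracket -> illegal
(7,2): no bracket -> illegal
(7,3): no bracket -> illegal
(7,4): flips 4 -> legal
(7,5): no bracket -> illegal
W mobility = 8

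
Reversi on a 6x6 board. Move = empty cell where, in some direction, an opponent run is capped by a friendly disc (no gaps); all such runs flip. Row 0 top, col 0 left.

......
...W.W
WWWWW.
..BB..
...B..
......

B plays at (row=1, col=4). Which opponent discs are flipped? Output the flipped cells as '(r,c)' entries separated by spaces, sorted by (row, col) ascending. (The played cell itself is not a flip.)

Answer: (2,3)

Derivation:
Dir NW: first cell '.' (not opp) -> no flip
Dir N: first cell '.' (not opp) -> no flip
Dir NE: first cell '.' (not opp) -> no flip
Dir W: opp run (1,3), next='.' -> no flip
Dir E: opp run (1,5), next=edge -> no flip
Dir SW: opp run (2,3) capped by B -> flip
Dir S: opp run (2,4), next='.' -> no flip
Dir SE: first cell '.' (not opp) -> no flip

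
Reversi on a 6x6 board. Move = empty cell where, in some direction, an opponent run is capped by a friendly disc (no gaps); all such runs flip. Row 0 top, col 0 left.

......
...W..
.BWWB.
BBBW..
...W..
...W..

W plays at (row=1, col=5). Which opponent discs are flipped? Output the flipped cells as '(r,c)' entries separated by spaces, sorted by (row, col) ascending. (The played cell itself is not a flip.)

Dir NW: first cell '.' (not opp) -> no flip
Dir N: first cell '.' (not opp) -> no flip
Dir NE: edge -> no flip
Dir W: first cell '.' (not opp) -> no flip
Dir E: edge -> no flip
Dir SW: opp run (2,4) capped by W -> flip
Dir S: first cell '.' (not opp) -> no flip
Dir SE: edge -> no flip

Answer: (2,4)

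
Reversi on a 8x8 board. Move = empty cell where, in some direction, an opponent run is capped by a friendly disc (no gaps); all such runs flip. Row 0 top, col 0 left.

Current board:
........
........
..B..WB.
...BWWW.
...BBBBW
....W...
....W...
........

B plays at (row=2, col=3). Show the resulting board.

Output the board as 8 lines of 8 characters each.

Place B at (2,3); scan 8 dirs for brackets.
Dir NW: first cell '.' (not opp) -> no flip
Dir N: first cell '.' (not opp) -> no flip
Dir NE: first cell '.' (not opp) -> no flip
Dir W: first cell 'B' (not opp) -> no flip
Dir E: first cell '.' (not opp) -> no flip
Dir SW: first cell '.' (not opp) -> no flip
Dir S: first cell 'B' (not opp) -> no flip
Dir SE: opp run (3,4) capped by B -> flip
All flips: (3,4)

Answer: ........
........
..BB.WB.
...BBWW.
...BBBBW
....W...
....W...
........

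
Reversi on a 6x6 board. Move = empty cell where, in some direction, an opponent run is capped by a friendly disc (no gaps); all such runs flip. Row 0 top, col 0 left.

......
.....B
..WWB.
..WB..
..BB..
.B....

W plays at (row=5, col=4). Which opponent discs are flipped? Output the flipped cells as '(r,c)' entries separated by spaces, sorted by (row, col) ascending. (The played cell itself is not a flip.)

Answer: (4,3)

Derivation:
Dir NW: opp run (4,3) capped by W -> flip
Dir N: first cell '.' (not opp) -> no flip
Dir NE: first cell '.' (not opp) -> no flip
Dir W: first cell '.' (not opp) -> no flip
Dir E: first cell '.' (not opp) -> no flip
Dir SW: edge -> no flip
Dir S: edge -> no flip
Dir SE: edge -> no flip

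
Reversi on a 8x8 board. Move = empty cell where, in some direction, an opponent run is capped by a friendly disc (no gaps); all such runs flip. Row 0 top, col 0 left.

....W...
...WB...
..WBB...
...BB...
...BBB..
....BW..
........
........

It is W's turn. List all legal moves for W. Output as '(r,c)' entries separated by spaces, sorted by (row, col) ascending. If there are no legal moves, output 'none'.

(0,3): no bracket -> illegal
(0,5): no bracket -> illegal
(1,2): no bracket -> illegal
(1,5): flips 1 -> legal
(2,5): flips 2 -> legal
(3,2): no bracket -> illegal
(3,5): flips 2 -> legal
(3,6): no bracket -> illegal
(4,2): no bracket -> illegal
(4,6): no bracket -> illegal
(5,2): no bracket -> illegal
(5,3): flips 4 -> legal
(5,6): no bracket -> illegal
(6,3): no bracket -> illegal
(6,4): flips 5 -> legal
(6,5): no bracket -> illegal

Answer: (1,5) (2,5) (3,5) (5,3) (6,4)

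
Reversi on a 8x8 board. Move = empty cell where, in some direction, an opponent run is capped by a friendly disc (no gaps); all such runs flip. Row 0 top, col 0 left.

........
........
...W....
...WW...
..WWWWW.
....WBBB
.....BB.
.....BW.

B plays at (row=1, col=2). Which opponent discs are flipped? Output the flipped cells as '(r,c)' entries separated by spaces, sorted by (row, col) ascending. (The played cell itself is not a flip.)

Dir NW: first cell '.' (not opp) -> no flip
Dir N: first cell '.' (not opp) -> no flip
Dir NE: first cell '.' (not opp) -> no flip
Dir W: first cell '.' (not opp) -> no flip
Dir E: first cell '.' (not opp) -> no flip
Dir SW: first cell '.' (not opp) -> no flip
Dir S: first cell '.' (not opp) -> no flip
Dir SE: opp run (2,3) (3,4) (4,5) capped by B -> flip

Answer: (2,3) (3,4) (4,5)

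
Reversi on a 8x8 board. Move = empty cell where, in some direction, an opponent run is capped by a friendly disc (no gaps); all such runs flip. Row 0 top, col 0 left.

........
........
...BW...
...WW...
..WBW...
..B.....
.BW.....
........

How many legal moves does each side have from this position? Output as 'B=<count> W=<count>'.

Answer: B=6 W=6

Derivation:
-- B to move --
(1,3): no bracket -> illegal
(1,4): no bracket -> illegal
(1,5): no bracket -> illegal
(2,2): no bracket -> illegal
(2,5): flips 2 -> legal
(3,1): no bracket -> illegal
(3,2): flips 1 -> legal
(3,5): no bracket -> illegal
(4,1): flips 1 -> legal
(4,5): flips 2 -> legal
(5,1): no bracket -> illegal
(5,3): no bracket -> illegal
(5,4): no bracket -> illegal
(5,5): no bracket -> illegal
(6,3): flips 1 -> legal
(7,1): no bracket -> illegal
(7,2): flips 1 -> legal
(7,3): no bracket -> illegal
B mobility = 6
-- W to move --
(1,2): flips 1 -> legal
(1,3): flips 1 -> legal
(1,4): no bracket -> illegal
(2,2): flips 1 -> legal
(3,2): no bracket -> illegal
(4,1): no bracket -> illegal
(5,0): no bracket -> illegal
(5,1): no bracket -> illegal
(5,3): flips 1 -> legal
(5,4): no bracket -> illegal
(6,0): flips 1 -> legal
(6,3): no bracket -> illegal
(7,0): flips 3 -> legal
(7,1): no bracket -> illegal
(7,2): no bracket -> illegal
W mobility = 6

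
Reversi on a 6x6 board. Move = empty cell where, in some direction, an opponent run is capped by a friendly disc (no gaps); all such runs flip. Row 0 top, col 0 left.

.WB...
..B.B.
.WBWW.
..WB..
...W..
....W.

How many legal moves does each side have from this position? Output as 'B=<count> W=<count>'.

Answer: B=11 W=5

Derivation:
-- B to move --
(0,0): flips 1 -> legal
(1,0): no bracket -> illegal
(1,1): no bracket -> illegal
(1,3): flips 1 -> legal
(1,5): flips 1 -> legal
(2,0): flips 1 -> legal
(2,5): flips 2 -> legal
(3,0): flips 1 -> legal
(3,1): flips 1 -> legal
(3,4): flips 2 -> legal
(3,5): no bracket -> illegal
(4,1): flips 2 -> legal
(4,2): flips 1 -> legal
(4,4): no bracket -> illegal
(4,5): no bracket -> illegal
(5,2): no bracket -> illegal
(5,3): flips 1 -> legal
(5,5): no bracket -> illegal
B mobility = 11
-- W to move --
(0,3): flips 2 -> legal
(0,4): flips 1 -> legal
(0,5): flips 1 -> legal
(1,1): no bracket -> illegal
(1,3): no bracket -> illegal
(1,5): no bracket -> illegal
(2,5): no bracket -> illegal
(3,1): no bracket -> illegal
(3,4): flips 1 -> legal
(4,2): flips 1 -> legal
(4,4): no bracket -> illegal
W mobility = 5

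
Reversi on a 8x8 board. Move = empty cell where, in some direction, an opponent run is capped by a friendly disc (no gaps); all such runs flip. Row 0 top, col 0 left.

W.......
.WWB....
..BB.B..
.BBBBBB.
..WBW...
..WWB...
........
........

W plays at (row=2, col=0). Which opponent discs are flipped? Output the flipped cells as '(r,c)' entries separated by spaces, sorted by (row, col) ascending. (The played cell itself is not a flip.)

Answer: (3,1)

Derivation:
Dir NW: edge -> no flip
Dir N: first cell '.' (not opp) -> no flip
Dir NE: first cell 'W' (not opp) -> no flip
Dir W: edge -> no flip
Dir E: first cell '.' (not opp) -> no flip
Dir SW: edge -> no flip
Dir S: first cell '.' (not opp) -> no flip
Dir SE: opp run (3,1) capped by W -> flip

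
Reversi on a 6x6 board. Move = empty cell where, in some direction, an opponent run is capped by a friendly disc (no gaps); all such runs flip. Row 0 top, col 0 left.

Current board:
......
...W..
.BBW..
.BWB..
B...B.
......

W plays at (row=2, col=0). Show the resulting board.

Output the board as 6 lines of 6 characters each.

Place W at (2,0); scan 8 dirs for brackets.
Dir NW: edge -> no flip
Dir N: first cell '.' (not opp) -> no flip
Dir NE: first cell '.' (not opp) -> no flip
Dir W: edge -> no flip
Dir E: opp run (2,1) (2,2) capped by W -> flip
Dir SW: edge -> no flip
Dir S: first cell '.' (not opp) -> no flip
Dir SE: opp run (3,1), next='.' -> no flip
All flips: (2,1) (2,2)

Answer: ......
...W..
WWWW..
.BWB..
B...B.
......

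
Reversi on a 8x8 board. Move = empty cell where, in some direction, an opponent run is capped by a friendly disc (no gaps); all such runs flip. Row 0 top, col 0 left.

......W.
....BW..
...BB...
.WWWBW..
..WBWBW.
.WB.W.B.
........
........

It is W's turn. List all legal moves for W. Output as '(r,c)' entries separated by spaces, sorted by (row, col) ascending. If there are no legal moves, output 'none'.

Answer: (0,4) (0,5) (1,3) (3,6) (5,3) (5,5) (6,2) (6,6)

Derivation:
(0,3): no bracket -> illegal
(0,4): flips 3 -> legal
(0,5): flips 2 -> legal
(1,2): no bracket -> illegal
(1,3): flips 3 -> legal
(2,2): no bracket -> illegal
(2,5): no bracket -> illegal
(3,6): flips 1 -> legal
(4,1): no bracket -> illegal
(4,7): no bracket -> illegal
(5,3): flips 2 -> legal
(5,5): flips 1 -> legal
(5,7): no bracket -> illegal
(6,1): no bracket -> illegal
(6,2): flips 1 -> legal
(6,3): no bracket -> illegal
(6,5): no bracket -> illegal
(6,6): flips 1 -> legal
(6,7): no bracket -> illegal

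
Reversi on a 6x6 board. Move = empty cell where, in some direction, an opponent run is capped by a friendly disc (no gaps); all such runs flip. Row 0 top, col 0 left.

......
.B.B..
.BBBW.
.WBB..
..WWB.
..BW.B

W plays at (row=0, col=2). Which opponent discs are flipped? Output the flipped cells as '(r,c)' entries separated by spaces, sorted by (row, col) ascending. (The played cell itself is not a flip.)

Answer: (1,3)

Derivation:
Dir NW: edge -> no flip
Dir N: edge -> no flip
Dir NE: edge -> no flip
Dir W: first cell '.' (not opp) -> no flip
Dir E: first cell '.' (not opp) -> no flip
Dir SW: opp run (1,1), next='.' -> no flip
Dir S: first cell '.' (not opp) -> no flip
Dir SE: opp run (1,3) capped by W -> flip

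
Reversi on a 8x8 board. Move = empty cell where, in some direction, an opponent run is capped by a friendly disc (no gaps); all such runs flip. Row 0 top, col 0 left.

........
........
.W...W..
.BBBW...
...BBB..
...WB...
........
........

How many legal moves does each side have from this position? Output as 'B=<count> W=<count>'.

Answer: B=9 W=9

Derivation:
-- B to move --
(1,0): flips 1 -> legal
(1,1): flips 1 -> legal
(1,2): no bracket -> illegal
(1,4): no bracket -> illegal
(1,5): no bracket -> illegal
(1,6): flips 2 -> legal
(2,0): no bracket -> illegal
(2,2): no bracket -> illegal
(2,3): flips 1 -> legal
(2,4): flips 1 -> legal
(2,6): no bracket -> illegal
(3,0): no bracket -> illegal
(3,5): flips 1 -> legal
(3,6): no bracket -> illegal
(4,2): no bracket -> illegal
(5,2): flips 1 -> legal
(6,2): flips 1 -> legal
(6,3): flips 1 -> legal
(6,4): no bracket -> illegal
B mobility = 9
-- W to move --
(2,0): no bracket -> illegal
(2,2): no bracket -> illegal
(2,3): flips 2 -> legal
(2,4): no bracket -> illegal
(3,0): flips 3 -> legal
(3,5): flips 1 -> legal
(3,6): no bracket -> illegal
(4,0): no bracket -> illegal
(4,1): flips 1 -> legal
(4,2): no bracket -> illegal
(4,6): no bracket -> illegal
(5,2): flips 1 -> legal
(5,5): flips 1 -> legal
(5,6): flips 1 -> legal
(6,3): no bracket -> illegal
(6,4): flips 2 -> legal
(6,5): flips 3 -> legal
W mobility = 9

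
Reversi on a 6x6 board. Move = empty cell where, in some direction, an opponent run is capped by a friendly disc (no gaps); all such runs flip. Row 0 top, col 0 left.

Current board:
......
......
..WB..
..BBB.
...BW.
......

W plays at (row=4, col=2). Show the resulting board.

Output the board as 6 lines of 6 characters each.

Place W at (4,2); scan 8 dirs for brackets.
Dir NW: first cell '.' (not opp) -> no flip
Dir N: opp run (3,2) capped by W -> flip
Dir NE: opp run (3,3), next='.' -> no flip
Dir W: first cell '.' (not opp) -> no flip
Dir E: opp run (4,3) capped by W -> flip
Dir SW: first cell '.' (not opp) -> no flip
Dir S: first cell '.' (not opp) -> no flip
Dir SE: first cell '.' (not opp) -> no flip
All flips: (3,2) (4,3)

Answer: ......
......
..WB..
..WBB.
..WWW.
......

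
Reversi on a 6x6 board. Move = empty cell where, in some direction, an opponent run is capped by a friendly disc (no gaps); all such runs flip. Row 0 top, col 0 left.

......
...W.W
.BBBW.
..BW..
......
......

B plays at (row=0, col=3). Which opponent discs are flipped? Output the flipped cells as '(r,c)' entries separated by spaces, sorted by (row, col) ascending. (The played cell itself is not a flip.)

Dir NW: edge -> no flip
Dir N: edge -> no flip
Dir NE: edge -> no flip
Dir W: first cell '.' (not opp) -> no flip
Dir E: first cell '.' (not opp) -> no flip
Dir SW: first cell '.' (not opp) -> no flip
Dir S: opp run (1,3) capped by B -> flip
Dir SE: first cell '.' (not opp) -> no flip

Answer: (1,3)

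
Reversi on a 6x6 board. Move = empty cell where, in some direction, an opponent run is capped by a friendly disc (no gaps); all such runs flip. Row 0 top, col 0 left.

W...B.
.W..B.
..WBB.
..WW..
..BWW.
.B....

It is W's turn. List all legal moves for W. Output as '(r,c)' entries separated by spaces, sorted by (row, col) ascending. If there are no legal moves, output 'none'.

Answer: (0,5) (1,3) (1,5) (2,5) (4,1) (5,2)

Derivation:
(0,3): no bracket -> illegal
(0,5): flips 2 -> legal
(1,2): no bracket -> illegal
(1,3): flips 1 -> legal
(1,5): flips 1 -> legal
(2,5): flips 2 -> legal
(3,1): no bracket -> illegal
(3,4): no bracket -> illegal
(3,5): no bracket -> illegal
(4,0): no bracket -> illegal
(4,1): flips 1 -> legal
(5,0): no bracket -> illegal
(5,2): flips 1 -> legal
(5,3): no bracket -> illegal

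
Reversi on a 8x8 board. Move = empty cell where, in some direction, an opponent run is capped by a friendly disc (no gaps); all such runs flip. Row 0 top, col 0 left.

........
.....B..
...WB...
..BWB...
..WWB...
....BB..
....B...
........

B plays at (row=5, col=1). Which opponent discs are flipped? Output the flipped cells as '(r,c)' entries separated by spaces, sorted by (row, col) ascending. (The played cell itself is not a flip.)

Answer: (3,3) (4,2)

Derivation:
Dir NW: first cell '.' (not opp) -> no flip
Dir N: first cell '.' (not opp) -> no flip
Dir NE: opp run (4,2) (3,3) capped by B -> flip
Dir W: first cell '.' (not opp) -> no flip
Dir E: first cell '.' (not opp) -> no flip
Dir SW: first cell '.' (not opp) -> no flip
Dir S: first cell '.' (not opp) -> no flip
Dir SE: first cell '.' (not opp) -> no flip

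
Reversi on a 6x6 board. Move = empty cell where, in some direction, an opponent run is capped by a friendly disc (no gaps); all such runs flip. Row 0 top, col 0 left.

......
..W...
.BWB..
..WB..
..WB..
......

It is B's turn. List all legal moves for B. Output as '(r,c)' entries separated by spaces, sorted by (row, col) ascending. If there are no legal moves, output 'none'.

(0,1): flips 1 -> legal
(0,2): no bracket -> illegal
(0,3): flips 1 -> legal
(1,1): flips 1 -> legal
(1,3): no bracket -> illegal
(3,1): flips 1 -> legal
(4,1): flips 2 -> legal
(5,1): flips 1 -> legal
(5,2): no bracket -> illegal
(5,3): no bracket -> illegal

Answer: (0,1) (0,3) (1,1) (3,1) (4,1) (5,1)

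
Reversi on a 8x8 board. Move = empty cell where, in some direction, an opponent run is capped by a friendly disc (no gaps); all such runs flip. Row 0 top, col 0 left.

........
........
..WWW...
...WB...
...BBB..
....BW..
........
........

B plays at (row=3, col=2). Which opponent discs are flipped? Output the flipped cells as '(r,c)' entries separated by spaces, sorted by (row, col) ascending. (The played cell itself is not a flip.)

Dir NW: first cell '.' (not opp) -> no flip
Dir N: opp run (2,2), next='.' -> no flip
Dir NE: opp run (2,3), next='.' -> no flip
Dir W: first cell '.' (not opp) -> no flip
Dir E: opp run (3,3) capped by B -> flip
Dir SW: first cell '.' (not opp) -> no flip
Dir S: first cell '.' (not opp) -> no flip
Dir SE: first cell 'B' (not opp) -> no flip

Answer: (3,3)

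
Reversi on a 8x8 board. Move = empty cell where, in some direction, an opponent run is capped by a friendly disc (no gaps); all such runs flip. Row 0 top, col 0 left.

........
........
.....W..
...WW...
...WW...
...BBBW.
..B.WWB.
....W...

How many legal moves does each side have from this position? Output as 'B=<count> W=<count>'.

-- B to move --
(1,4): no bracket -> illegal
(1,5): no bracket -> illegal
(1,6): no bracket -> illegal
(2,2): flips 2 -> legal
(2,3): flips 2 -> legal
(2,4): flips 2 -> legal
(2,6): no bracket -> illegal
(3,2): flips 1 -> legal
(3,5): flips 1 -> legal
(3,6): no bracket -> illegal
(4,2): no bracket -> illegal
(4,5): no bracket -> illegal
(4,6): flips 1 -> legal
(4,7): no bracket -> illegal
(5,2): no bracket -> illegal
(5,7): flips 1 -> legal
(6,3): flips 2 -> legal
(6,7): no bracket -> illegal
(7,3): flips 1 -> legal
(7,5): flips 2 -> legal
(7,6): flips 1 -> legal
B mobility = 11
-- W to move --
(4,2): flips 1 -> legal
(4,5): flips 1 -> legal
(4,6): flips 1 -> legal
(5,1): no bracket -> illegal
(5,2): flips 3 -> legal
(5,7): no bracket -> illegal
(6,1): no bracket -> illegal
(6,3): flips 1 -> legal
(6,7): flips 1 -> legal
(7,1): flips 2 -> legal
(7,2): no bracket -> illegal
(7,3): no bracket -> illegal
(7,5): no bracket -> illegal
(7,6): flips 1 -> legal
(7,7): flips 2 -> legal
W mobility = 9

Answer: B=11 W=9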